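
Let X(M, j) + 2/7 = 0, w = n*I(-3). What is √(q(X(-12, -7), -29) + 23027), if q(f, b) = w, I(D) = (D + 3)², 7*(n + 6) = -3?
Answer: √23027 ≈ 151.75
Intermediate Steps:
n = -45/7 (n = -6 + (⅐)*(-3) = -6 - 3/7 = -45/7 ≈ -6.4286)
I(D) = (3 + D)²
w = 0 (w = -45*(3 - 3)²/7 = -45/7*0² = -45/7*0 = 0)
X(M, j) = -2/7 (X(M, j) = -2/7 + 0 = -2/7)
q(f, b) = 0
√(q(X(-12, -7), -29) + 23027) = √(0 + 23027) = √23027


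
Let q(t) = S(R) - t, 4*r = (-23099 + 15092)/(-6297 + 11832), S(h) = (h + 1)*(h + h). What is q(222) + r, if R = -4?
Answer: -1463909/7380 ≈ -198.36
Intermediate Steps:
S(h) = 2*h*(1 + h) (S(h) = (1 + h)*(2*h) = 2*h*(1 + h))
r = -2669/7380 (r = ((-23099 + 15092)/(-6297 + 11832))/4 = (-8007/5535)/4 = (-8007*1/5535)/4 = (¼)*(-2669/1845) = -2669/7380 ≈ -0.36165)
q(t) = 24 - t (q(t) = 2*(-4)*(1 - 4) - t = 2*(-4)*(-3) - t = 24 - t)
q(222) + r = (24 - 1*222) - 2669/7380 = (24 - 222) - 2669/7380 = -198 - 2669/7380 = -1463909/7380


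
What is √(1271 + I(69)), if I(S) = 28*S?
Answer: √3203 ≈ 56.595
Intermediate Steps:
√(1271 + I(69)) = √(1271 + 28*69) = √(1271 + 1932) = √3203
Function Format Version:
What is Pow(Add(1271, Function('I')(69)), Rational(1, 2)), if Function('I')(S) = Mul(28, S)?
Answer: Pow(3203, Rational(1, 2)) ≈ 56.595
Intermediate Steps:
Pow(Add(1271, Function('I')(69)), Rational(1, 2)) = Pow(Add(1271, Mul(28, 69)), Rational(1, 2)) = Pow(Add(1271, 1932), Rational(1, 2)) = Pow(3203, Rational(1, 2))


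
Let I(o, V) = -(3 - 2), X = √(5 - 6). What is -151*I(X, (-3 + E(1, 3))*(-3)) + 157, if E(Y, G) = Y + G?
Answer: 308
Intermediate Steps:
E(Y, G) = G + Y
X = I (X = √(-1) = I ≈ 1.0*I)
I(o, V) = -1 (I(o, V) = -1*1 = -1)
-151*I(X, (-3 + E(1, 3))*(-3)) + 157 = -151*(-1) + 157 = 151 + 157 = 308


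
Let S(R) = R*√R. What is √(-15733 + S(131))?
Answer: √(-15733 + 131*√131) ≈ 119.3*I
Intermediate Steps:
S(R) = R^(3/2)
√(-15733 + S(131)) = √(-15733 + 131^(3/2)) = √(-15733 + 131*√131)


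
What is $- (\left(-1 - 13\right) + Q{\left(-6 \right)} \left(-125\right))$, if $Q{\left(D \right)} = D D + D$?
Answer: $3764$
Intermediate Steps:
$Q{\left(D \right)} = D + D^{2}$ ($Q{\left(D \right)} = D^{2} + D = D + D^{2}$)
$- (\left(-1 - 13\right) + Q{\left(-6 \right)} \left(-125\right)) = - (\left(-1 - 13\right) + - 6 \left(1 - 6\right) \left(-125\right)) = - (-14 + \left(-6\right) \left(-5\right) \left(-125\right)) = - (-14 + 30 \left(-125\right)) = - (-14 - 3750) = \left(-1\right) \left(-3764\right) = 3764$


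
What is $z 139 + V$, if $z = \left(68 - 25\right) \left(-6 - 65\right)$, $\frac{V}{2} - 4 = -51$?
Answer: $-424461$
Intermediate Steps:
$V = -94$ ($V = 8 + 2 \left(-51\right) = 8 - 102 = -94$)
$z = -3053$ ($z = 43 \left(-71\right) = -3053$)
$z 139 + V = \left(-3053\right) 139 - 94 = -424367 - 94 = -424461$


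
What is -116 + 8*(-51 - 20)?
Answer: -684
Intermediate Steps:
-116 + 8*(-51 - 20) = -116 + 8*(-71) = -116 - 568 = -684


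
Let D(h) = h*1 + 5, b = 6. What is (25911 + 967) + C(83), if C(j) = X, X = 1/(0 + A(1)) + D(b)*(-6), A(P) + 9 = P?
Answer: 214495/8 ≈ 26812.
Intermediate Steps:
A(P) = -9 + P
D(h) = 5 + h (D(h) = h + 5 = 5 + h)
X = -529/8 (X = 1/(0 + (-9 + 1)) + (5 + 6)*(-6) = 1/(0 - 8) + 11*(-6) = 1/(-8) - 66 = -⅛ - 66 = -529/8 ≈ -66.125)
C(j) = -529/8
(25911 + 967) + C(83) = (25911 + 967) - 529/8 = 26878 - 529/8 = 214495/8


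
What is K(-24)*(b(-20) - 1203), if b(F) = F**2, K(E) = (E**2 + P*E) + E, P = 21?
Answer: -38544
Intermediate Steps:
K(E) = E**2 + 22*E (K(E) = (E**2 + 21*E) + E = E**2 + 22*E)
K(-24)*(b(-20) - 1203) = (-24*(22 - 24))*((-20)**2 - 1203) = (-24*(-2))*(400 - 1203) = 48*(-803) = -38544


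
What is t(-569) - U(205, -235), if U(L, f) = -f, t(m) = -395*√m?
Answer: -235 - 395*I*√569 ≈ -235.0 - 9422.2*I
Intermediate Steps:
t(-569) - U(205, -235) = -395*I*√569 - (-1)*(-235) = -395*I*√569 - 1*235 = -395*I*√569 - 235 = -235 - 395*I*√569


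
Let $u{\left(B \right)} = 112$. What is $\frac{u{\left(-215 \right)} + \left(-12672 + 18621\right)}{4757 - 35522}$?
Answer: $- \frac{6061}{30765} \approx -0.19701$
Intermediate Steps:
$\frac{u{\left(-215 \right)} + \left(-12672 + 18621\right)}{4757 - 35522} = \frac{112 + \left(-12672 + 18621\right)}{4757 - 35522} = \frac{112 + 5949}{-30765} = 6061 \left(- \frac{1}{30765}\right) = - \frac{6061}{30765}$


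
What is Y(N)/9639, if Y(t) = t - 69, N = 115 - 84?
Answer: -38/9639 ≈ -0.0039423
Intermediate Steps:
N = 31
Y(t) = -69 + t
Y(N)/9639 = (-69 + 31)/9639 = -38*1/9639 = -38/9639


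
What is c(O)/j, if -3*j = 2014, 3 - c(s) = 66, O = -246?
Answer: 189/2014 ≈ 0.093843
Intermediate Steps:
c(s) = -63 (c(s) = 3 - 1*66 = 3 - 66 = -63)
j = -2014/3 (j = -1/3*2014 = -2014/3 ≈ -671.33)
c(O)/j = -63/(-2014/3) = -63*(-3/2014) = 189/2014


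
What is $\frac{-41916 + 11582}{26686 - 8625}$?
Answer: $- \frac{30334}{18061} \approx -1.6795$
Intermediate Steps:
$\frac{-41916 + 11582}{26686 - 8625} = - \frac{30334}{18061}$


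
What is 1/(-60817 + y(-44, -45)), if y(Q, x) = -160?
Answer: -1/60977 ≈ -1.6400e-5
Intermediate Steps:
1/(-60817 + y(-44, -45)) = 1/(-60817 - 160) = 1/(-60977) = -1/60977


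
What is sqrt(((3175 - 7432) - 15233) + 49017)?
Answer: sqrt(29527) ≈ 171.83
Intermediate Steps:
sqrt(((3175 - 7432) - 15233) + 49017) = sqrt((-4257 - 15233) + 49017) = sqrt(-19490 + 49017) = sqrt(29527)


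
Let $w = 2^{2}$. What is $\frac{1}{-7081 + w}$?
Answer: $- \frac{1}{7077} \approx -0.0001413$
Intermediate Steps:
$w = 4$
$\frac{1}{-7081 + w} = \frac{1}{-7081 + 4} = \frac{1}{-7077} = - \frac{1}{7077}$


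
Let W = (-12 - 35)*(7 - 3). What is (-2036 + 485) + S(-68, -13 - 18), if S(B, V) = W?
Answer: -1739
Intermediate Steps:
W = -188 (W = -47*4 = -188)
S(B, V) = -188
(-2036 + 485) + S(-68, -13 - 18) = (-2036 + 485) - 188 = -1551 - 188 = -1739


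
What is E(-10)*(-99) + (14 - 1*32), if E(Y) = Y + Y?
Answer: 1962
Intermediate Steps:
E(Y) = 2*Y
E(-10)*(-99) + (14 - 1*32) = (2*(-10))*(-99) + (14 - 1*32) = -20*(-99) + (14 - 32) = 1980 - 18 = 1962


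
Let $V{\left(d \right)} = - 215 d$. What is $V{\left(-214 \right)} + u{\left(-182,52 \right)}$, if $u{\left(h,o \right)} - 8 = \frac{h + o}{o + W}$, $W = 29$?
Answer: $\frac{3727328}{81} \approx 46016.0$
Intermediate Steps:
$u{\left(h,o \right)} = 8 + \frac{h + o}{29 + o}$ ($u{\left(h,o \right)} = 8 + \frac{h + o}{o + 29} = 8 + \frac{h + o}{29 + o}$)
$V{\left(-214 \right)} + u{\left(-182,52 \right)} = \left(-215\right) \left(-214\right) + \frac{232 - 182 + 9 \cdot 52}{29 + 52} = 46010 + \frac{232 - 182 + 468}{81} = 46010 + \frac{1}{81} \cdot 518 = 46010 + \frac{518}{81} = \frac{3727328}{81}$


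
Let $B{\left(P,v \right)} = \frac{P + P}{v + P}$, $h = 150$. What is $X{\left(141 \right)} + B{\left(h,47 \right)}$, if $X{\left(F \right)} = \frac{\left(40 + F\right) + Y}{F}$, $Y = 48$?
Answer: $\frac{87413}{27777} \approx 3.147$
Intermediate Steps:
$B{\left(P,v \right)} = \frac{2 P}{P + v}$
$X{\left(F \right)} = \frac{88 + F}{F}$ ($X{\left(F \right)} = \frac{\left(40 + F\right) + 48}{F} = \frac{88 + F}{F}$)
$X{\left(141 \right)} + B{\left(h,47 \right)} = \frac{88 + 141}{141} + 2 \cdot 150 \frac{1}{150 + 47} = \frac{1}{141} \cdot 229 + 2 \cdot 150 \cdot \frac{1}{197} = \frac{229}{141} + 2 \cdot 150 \cdot \frac{1}{197} = \frac{229}{141} + \frac{300}{197} = \frac{87413}{27777}$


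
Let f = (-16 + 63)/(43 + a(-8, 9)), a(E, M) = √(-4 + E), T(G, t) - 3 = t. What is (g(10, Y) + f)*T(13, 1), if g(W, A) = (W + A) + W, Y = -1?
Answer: 149520/1861 - 376*I*√3/1861 ≈ 80.344 - 0.34995*I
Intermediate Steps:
T(G, t) = 3 + t
g(W, A) = A + 2*W (g(W, A) = (A + W) + W = A + 2*W)
f = 47/(43 + 2*I*√3) (f = (-16 + 63)/(43 + √(-4 - 8)) = 47/(43 + √(-12)) = 47/(43 + 2*I*√3) ≈ 1.086 - 0.087487*I)
(g(10, Y) + f)*T(13, 1) = ((-1 + 2*10) + (2021/1861 - 94*I*√3/1861))*(3 + 1) = ((-1 + 20) + (2021/1861 - 94*I*√3/1861))*4 = (19 + (2021/1861 - 94*I*√3/1861))*4 = (37380/1861 - 94*I*√3/1861)*4 = 149520/1861 - 376*I*√3/1861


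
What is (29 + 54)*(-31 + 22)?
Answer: -747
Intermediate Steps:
(29 + 54)*(-31 + 22) = 83*(-9) = -747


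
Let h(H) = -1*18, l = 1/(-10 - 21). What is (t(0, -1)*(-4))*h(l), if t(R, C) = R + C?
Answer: -72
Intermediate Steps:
t(R, C) = C + R
l = -1/31 (l = 1/(-31) = -1/31 ≈ -0.032258)
h(H) = -18
(t(0, -1)*(-4))*h(l) = ((-1 + 0)*(-4))*(-18) = -1*(-4)*(-18) = 4*(-18) = -72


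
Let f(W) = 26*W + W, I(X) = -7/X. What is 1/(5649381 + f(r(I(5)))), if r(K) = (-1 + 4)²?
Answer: 1/5649624 ≈ 1.7700e-7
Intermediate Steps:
r(K) = 9 (r(K) = 3² = 9)
f(W) = 27*W
1/(5649381 + f(r(I(5)))) = 1/(5649381 + 27*9) = 1/(5649381 + 243) = 1/5649624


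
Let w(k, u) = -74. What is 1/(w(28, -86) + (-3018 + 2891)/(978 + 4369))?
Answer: -5347/395805 ≈ -0.013509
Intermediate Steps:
1/(w(28, -86) + (-3018 + 2891)/(978 + 4369)) = 1/(-74 + (-3018 + 2891)/(978 + 4369)) = 1/(-74 - 127/5347) = 1/(-395805/5347) = -5347/395805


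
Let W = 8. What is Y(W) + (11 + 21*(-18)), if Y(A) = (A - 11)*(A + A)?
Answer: -415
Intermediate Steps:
Y(A) = 2*A*(-11 + A) (Y(A) = (-11 + A)*(2*A) = 2*A*(-11 + A))
Y(W) + (11 + 21*(-18)) = 2*8*(-11 + 8) + (11 + 21*(-18)) = 2*8*(-3) + (11 - 378) = -48 - 367 = -415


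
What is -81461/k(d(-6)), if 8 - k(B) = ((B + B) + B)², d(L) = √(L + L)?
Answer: -2809/4 ≈ -702.25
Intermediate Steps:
d(L) = √2*√L (d(L) = √(2*L) = √2*√L)
k(B) = 8 - 9*B² (k(B) = 8 - ((B + B) + B)² = 8 - (2*B + B)² = 8 - (3*B)² = 8 - 9*B²)
-81461/k(d(-6)) = -81461/(8 - 9*(√2*√(-6))²) = -81461/(8 - 9*(√2*(I*√6))²) = -81461/(8 - 9*(2*I*√3)²) = -81461/(8 - 9*(-12)) = -81461/(8 + 108) = -81461/116 = -81461*1/116 = -2809/4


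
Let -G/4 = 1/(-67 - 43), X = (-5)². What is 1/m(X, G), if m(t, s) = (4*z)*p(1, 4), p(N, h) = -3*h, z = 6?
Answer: -1/288 ≈ -0.0034722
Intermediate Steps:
X = 25
G = 2/55 (G = -4/(-67 - 43) = -4/(-110) = -4*(-1/110) = 2/55 ≈ 0.036364)
m(t, s) = -288 (m(t, s) = (4*6)*(-3*4) = 24*(-12) = -288)
1/m(X, G) = 1/(-288) = -1/288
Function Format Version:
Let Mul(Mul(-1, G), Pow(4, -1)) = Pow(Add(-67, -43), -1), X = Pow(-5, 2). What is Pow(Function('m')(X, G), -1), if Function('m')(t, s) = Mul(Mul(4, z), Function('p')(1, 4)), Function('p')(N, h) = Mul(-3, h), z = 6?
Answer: Rational(-1, 288) ≈ -0.0034722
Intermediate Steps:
X = 25
G = Rational(2, 55) (G = Mul(-4, Pow(Add(-67, -43), -1)) = Mul(-4, Pow(-110, -1)) = Mul(-4, Rational(-1, 110)) = Rational(2, 55) ≈ 0.036364)
Function('m')(t, s) = -288 (Function('m')(t, s) = Mul(Mul(4, 6), Mul(-3, 4)) = Mul(24, -12) = -288)
Pow(Function('m')(X, G), -1) = Pow(-288, -1) = Rational(-1, 288)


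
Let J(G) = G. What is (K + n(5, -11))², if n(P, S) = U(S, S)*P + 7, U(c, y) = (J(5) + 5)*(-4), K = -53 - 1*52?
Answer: 88804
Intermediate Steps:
K = -105 (K = -53 - 52 = -105)
U(c, y) = -40 (U(c, y) = (5 + 5)*(-4) = 10*(-4) = -40)
n(P, S) = 7 - 40*P (n(P, S) = -40*P + 7 = 7 - 40*P)
(K + n(5, -11))² = (-105 + (7 - 40*5))² = (-105 + (7 - 200))² = (-105 - 193)² = (-298)² = 88804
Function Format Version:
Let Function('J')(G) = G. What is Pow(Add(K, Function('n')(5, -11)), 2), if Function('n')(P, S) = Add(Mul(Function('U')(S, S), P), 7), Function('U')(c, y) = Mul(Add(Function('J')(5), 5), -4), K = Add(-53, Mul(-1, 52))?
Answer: 88804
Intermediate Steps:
K = -105 (K = Add(-53, -52) = -105)
Function('U')(c, y) = -40 (Function('U')(c, y) = Mul(Add(5, 5), -4) = Mul(10, -4) = -40)
Function('n')(P, S) = Add(7, Mul(-40, P)) (Function('n')(P, S) = Add(Mul(-40, P), 7) = Add(7, Mul(-40, P)))
Pow(Add(K, Function('n')(5, -11)), 2) = Pow(Add(-105, Add(7, Mul(-40, 5))), 2) = Pow(Add(-105, Add(7, -200)), 2) = Pow(Add(-105, -193), 2) = Pow(-298, 2) = 88804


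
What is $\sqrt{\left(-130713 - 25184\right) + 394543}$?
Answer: $\sqrt{238646} \approx 488.51$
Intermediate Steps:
$\sqrt{\left(-130713 - 25184\right) + 394543} = \sqrt{-155897 + 394543} = \sqrt{238646}$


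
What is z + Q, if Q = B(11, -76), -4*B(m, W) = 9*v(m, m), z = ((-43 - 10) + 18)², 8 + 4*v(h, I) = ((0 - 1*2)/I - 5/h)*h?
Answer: 19735/16 ≈ 1233.4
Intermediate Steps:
v(h, I) = -2 + h*(-5/h - 2/I)/4 (v(h, I) = -2 + (((0 - 1*2)/I - 5/h)*h)/4 = -2 + (((0 - 2)/I - 5/h)*h)/4 = -2 + ((-2/I - 5/h)*h)/4 = -2 + ((-5/h - 2/I)*h)/4 = -2 + (h*(-5/h - 2/I))/4 = -2 + h*(-5/h - 2/I)/4)
z = 1225 (z = (-53 + 18)² = (-35)² = 1225)
B(m, W) = 135/16 (B(m, W) = -9*(-13/4 - m/(2*m))/4 = -9*(-13/4 - ½)/4 = -9*(-15)/(4*4) = -¼*(-135/4) = 135/16)
Q = 135/16 ≈ 8.4375
z + Q = 1225 + 135/16 = 19735/16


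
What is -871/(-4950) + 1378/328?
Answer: 1776697/405900 ≈ 4.3772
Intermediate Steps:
-871/(-4950) + 1378/328 = -871*(-1/4950) + 1378*(1/328) = 871/4950 + 689/164 = 1776697/405900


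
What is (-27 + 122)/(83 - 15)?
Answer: 95/68 ≈ 1.3971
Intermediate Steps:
(-27 + 122)/(83 - 15) = 95/68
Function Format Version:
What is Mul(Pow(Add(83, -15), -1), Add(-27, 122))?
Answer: Rational(95, 68) ≈ 1.3971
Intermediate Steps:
Mul(Pow(Add(83, -15), -1), Add(-27, 122)) = Mul(Pow(68, -1), 95) = Mul(Rational(1, 68), 95) = Rational(95, 68)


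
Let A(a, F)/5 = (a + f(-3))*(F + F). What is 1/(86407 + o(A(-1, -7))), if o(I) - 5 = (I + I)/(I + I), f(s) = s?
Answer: 1/86413 ≈ 1.1572e-5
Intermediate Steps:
A(a, F) = 10*F*(-3 + a) (A(a, F) = 5*((a - 3)*(F + F)) = 5*((-3 + a)*(2*F)) = 5*(2*F*(-3 + a)) = 10*F*(-3 + a))
o(I) = 6 (o(I) = 5 + (I + I)/(I + I) = 5 + (2*I)/((2*I)) = 5 + (2*I)*(1/(2*I)) = 5 + 1 = 6)
1/(86407 + o(A(-1, -7))) = 1/(86407 + 6) = 1/86413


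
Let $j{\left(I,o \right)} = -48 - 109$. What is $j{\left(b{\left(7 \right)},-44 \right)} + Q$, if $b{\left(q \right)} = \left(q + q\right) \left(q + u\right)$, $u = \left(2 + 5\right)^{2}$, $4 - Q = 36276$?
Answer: $-36429$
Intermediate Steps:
$Q = -36272$ ($Q = 4 - 36276 = -36272$)
$u = 49$ ($u = 7^{2} = 49$)
$b{\left(q \right)} = 2 q \left(49 + q\right)$ ($b{\left(q \right)} = \left(q + q\right) \left(q + 49\right) = 2 q \left(49 + q\right)$)
$j{\left(I,o \right)} = -157$
$j{\left(b{\left(7 \right)},-44 \right)} + Q = -157 - 36272 = -36429$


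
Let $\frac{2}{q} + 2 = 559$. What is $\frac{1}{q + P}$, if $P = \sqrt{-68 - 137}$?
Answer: $\frac{1114}{63601049} - \frac{310249 i \sqrt{205}}{63601049} \approx 1.7515 \cdot 10^{-5} - 0.069843 i$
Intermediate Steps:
$q = \frac{2}{557}$ ($q = \frac{2}{-2 + 559} = \frac{2}{557} \approx 0.0035907$)
$P = i \sqrt{205}$ ($P = \sqrt{-205} = i \sqrt{205} \approx 14.318 i$)
$\frac{1}{q + P} = \frac{1}{\frac{2}{557} + i \sqrt{205}}$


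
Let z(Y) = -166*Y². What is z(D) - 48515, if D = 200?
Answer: -6688515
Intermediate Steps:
z(D) - 48515 = -166*200² - 48515 = -166*40000 - 48515 = -6640000 - 48515 = -6688515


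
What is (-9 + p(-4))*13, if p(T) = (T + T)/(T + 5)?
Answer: -221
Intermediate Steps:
p(T) = 2*T/(5 + T) (p(T) = (2*T)/(5 + T) = 2*T/(5 + T))
(-9 + p(-4))*13 = (-9 + 2*(-4)/(5 - 4))*13 = (-9 + 2*(-4)/1)*13 = (-9 + 2*(-4)*1)*13 = (-9 - 8)*13 = -17*13 = -221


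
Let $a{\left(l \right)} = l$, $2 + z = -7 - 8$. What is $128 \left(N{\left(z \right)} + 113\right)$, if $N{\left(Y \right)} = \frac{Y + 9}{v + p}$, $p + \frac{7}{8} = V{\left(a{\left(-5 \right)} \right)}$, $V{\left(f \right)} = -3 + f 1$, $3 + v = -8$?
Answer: $\frac{2307968}{159} \approx 14516.0$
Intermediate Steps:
$v = -11$ ($v = -3 - 8 = -11$)
$z = -17$ ($z = -2 - 15 = -17$)
$V{\left(f \right)} = -3 + f$
$p = - \frac{71}{8}$ ($p = - \frac{7}{8} - 8 = - \frac{71}{8} \approx -8.875$)
$N{\left(Y \right)} = - \frac{24}{53} - \frac{8 Y}{159}$ ($N{\left(Y \right)} = \frac{Y + 9}{-11 - \frac{71}{8}} = \frac{9 + Y}{- \frac{159}{8}} = \left(9 + Y\right) \left(- \frac{8}{159}\right) = - \frac{24}{53} - \frac{8 Y}{159}$)
$128 \left(N{\left(z \right)} + 113\right) = 128 \left(\left(- \frac{24}{53} - - \frac{136}{159}\right) + 113\right) = 128 \left(\left(- \frac{24}{53} + \frac{136}{159}\right) + 113\right) = 128 \left(\frac{64}{159} + 113\right) = 128 \cdot \frac{18031}{159} = \frac{2307968}{159}$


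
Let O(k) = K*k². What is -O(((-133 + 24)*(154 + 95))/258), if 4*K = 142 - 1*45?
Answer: -7939276273/29584 ≈ -2.6836e+5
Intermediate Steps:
K = 97/4 (K = (142 - 1*45)/4 = (142 - 45)/4 = (¼)*97 = 97/4 ≈ 24.250)
O(k) = 97*k²/4
-O(((-133 + 24)*(154 + 95))/258) = -97*(((-133 + 24)*(154 + 95))/258)²/4 = -97*(-109*249*(1/258))²/4 = -97*(-27141*1/258)²/4 = -97*(-9047/86)²/4 = -97*81848209/(4*7396) = -1*7939276273/29584 = -7939276273/29584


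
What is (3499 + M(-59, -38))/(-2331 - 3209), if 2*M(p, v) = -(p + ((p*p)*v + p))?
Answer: -69697/5540 ≈ -12.581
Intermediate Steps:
M(p, v) = -p - v*p²/2 (M(p, v) = (-(p + ((p*p)*v + p)))/2 = (-(p + (p²*v + p)))/2 = (-(p + (v*p² + p)))/2 = (-(p + (p + v*p²)))/2 = (-(2*p + v*p²))/2 = (-2*p - v*p²)/2 = -p - v*p²/2)
(3499 + M(-59, -38))/(-2331 - 3209) = (3499 - ½*(-59)*(2 - 59*(-38)))/(-2331 - 3209) = (3499 - ½*(-59)*(2 + 2242))/(-5540) = (3499 - ½*(-59)*2244)*(-1/5540) = (3499 + 66198)*(-1/5540) = 69697*(-1/5540) = -69697/5540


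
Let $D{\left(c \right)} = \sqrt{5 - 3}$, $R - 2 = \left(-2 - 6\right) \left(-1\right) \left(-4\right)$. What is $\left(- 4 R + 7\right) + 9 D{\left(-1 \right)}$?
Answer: $127 + 9 \sqrt{2} \approx 139.73$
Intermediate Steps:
$R = -30$ ($R = 2 + \left(-2 - 6\right) \left(-1\right) \left(-4\right) = 2 + \left(-8\right) \left(-1\right) \left(-4\right) = 2 + 8 \left(-4\right) = 2 - 32 = -30$)
$D{\left(c \right)} = \sqrt{2}$
$\left(- 4 R + 7\right) + 9 D{\left(-1 \right)} = \left(\left(-4\right) \left(-30\right) + 7\right) + 9 \sqrt{2} = \left(120 + 7\right) + 9 \sqrt{2} = 127 + 9 \sqrt{2}$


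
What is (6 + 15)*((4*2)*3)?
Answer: 504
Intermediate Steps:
(6 + 15)*((4*2)*3) = 21*(8*3) = 21*24 = 504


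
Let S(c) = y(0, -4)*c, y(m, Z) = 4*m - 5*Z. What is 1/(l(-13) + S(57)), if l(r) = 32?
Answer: 1/1172 ≈ 0.00085324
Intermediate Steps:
y(m, Z) = -5*Z + 4*m
S(c) = 20*c (S(c) = (-5*(-4) + 4*0)*c = (20 + 0)*c = 20*c)
1/(l(-13) + S(57)) = 1/(32 + 20*57) = 1/(32 + 1140) = 1/1172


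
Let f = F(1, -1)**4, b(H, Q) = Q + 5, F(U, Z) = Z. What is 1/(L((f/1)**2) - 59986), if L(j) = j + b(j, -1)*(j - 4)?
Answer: -1/59997 ≈ -1.6668e-5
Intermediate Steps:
b(H, Q) = 5 + Q
f = 1 (f = (-1)**4 = 1)
L(j) = -16 + 5*j (L(j) = j + (5 - 1)*(j - 4) = j + 4*(-4 + j) = j + (-16 + 4*j) = -16 + 5*j)
1/(L((f/1)**2) - 59986) = 1/((-16 + 5*(1/1)**2) - 59986) = 1/((-16 + 5*(1*1)**2) - 59986) = 1/((-16 + 5*1**2) - 59986) = 1/((-16 + 5*1) - 59986) = 1/((-16 + 5) - 59986) = 1/(-11 - 59986) = 1/(-59997) = -1/59997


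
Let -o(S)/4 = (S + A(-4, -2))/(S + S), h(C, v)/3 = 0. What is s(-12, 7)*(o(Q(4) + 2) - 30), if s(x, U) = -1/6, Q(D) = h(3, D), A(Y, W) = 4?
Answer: 6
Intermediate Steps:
h(C, v) = 0 (h(C, v) = 3*0 = 0)
Q(D) = 0
s(x, U) = -⅙ (s(x, U) = -1*⅙ = -⅙)
o(S) = -2*(4 + S)/S (o(S) = -4*(S + 4)/(S + S) = -4*(4 + S)/(2*S) = -4*(4 + S)*1/(2*S) = -2*(4 + S)/S)
s(-12, 7)*(o(Q(4) + 2) - 30) = -((-2 - 8/(0 + 2)) - 30)/6 = -((-2 - 8/2) - 30)/6 = -((-2 - 8*½) - 30)/6 = -((-2 - 4) - 30)/6 = -(-6 - 30)/6 = -⅙*(-36) = 6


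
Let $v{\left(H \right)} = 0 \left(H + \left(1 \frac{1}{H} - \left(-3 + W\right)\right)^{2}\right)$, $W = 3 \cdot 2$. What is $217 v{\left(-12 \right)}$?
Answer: $0$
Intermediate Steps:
$W = 6$
$v{\left(H \right)} = 0$ ($v{\left(H \right)} = 0 \left(H + \left(1 \frac{1}{H} + \left(3 - 6\right)\right)^{2}\right) = 0 \left(H + \left(\frac{1}{H} + \left(3 - 6\right)\right)^{2}\right) = 0 \left(H + \left(\frac{1}{H} - 3\right)^{2}\right) = 0 \left(H + \left(-3 + \frac{1}{H}\right)^{2}\right) = 0$)
$217 v{\left(-12 \right)} = 217 \cdot 0 = 0$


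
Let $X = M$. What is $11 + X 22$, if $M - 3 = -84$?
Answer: $-1771$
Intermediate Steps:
$M = -81$ ($M = 3 - 84 = -81$)
$X = -81$
$11 + X 22 = 11 - 1782 = -1771$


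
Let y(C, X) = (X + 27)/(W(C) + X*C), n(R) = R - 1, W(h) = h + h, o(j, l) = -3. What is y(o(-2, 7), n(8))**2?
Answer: 1156/729 ≈ 1.5857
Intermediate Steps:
W(h) = 2*h
n(R) = -1 + R
y(C, X) = (27 + X)/(2*C + C*X) (y(C, X) = (X + 27)/(2*C + X*C) = (27 + X)/(2*C + C*X))
y(o(-2, 7), n(8))**2 = ((27 + (-1 + 8))/((-3)*(2 + (-1 + 8))))**2 = (-(27 + 7)/(3*(2 + 7)))**2 = (-1/3*34/9)**2 = (-1/3*1/9*34)**2 = (-34/27)**2 = 1156/729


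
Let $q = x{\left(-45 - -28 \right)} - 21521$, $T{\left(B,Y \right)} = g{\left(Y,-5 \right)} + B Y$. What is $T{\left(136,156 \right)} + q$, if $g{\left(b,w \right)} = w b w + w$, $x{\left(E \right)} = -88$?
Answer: $3502$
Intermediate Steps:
$g{\left(b,w \right)} = w + b w^{2}$ ($g{\left(b,w \right)} = b w w + w = b w^{2} + w = w + b w^{2}$)
$T{\left(B,Y \right)} = -5 + 25 Y + B Y$ ($T{\left(B,Y \right)} = - 5 \left(1 + Y \left(-5\right)\right) + B Y = - 5 \left(1 - 5 Y\right) + B Y = \left(-5 + 25 Y\right) + B Y = -5 + 25 Y + B Y$)
$q = -21609$ ($q = -88 - 21521 = -21609$)
$T{\left(136,156 \right)} + q = \left(-5 + 25 \cdot 156 + 136 \cdot 156\right) - 21609 = \left(-5 + 3900 + 21216\right) - 21609 = 25111 - 21609 = 3502$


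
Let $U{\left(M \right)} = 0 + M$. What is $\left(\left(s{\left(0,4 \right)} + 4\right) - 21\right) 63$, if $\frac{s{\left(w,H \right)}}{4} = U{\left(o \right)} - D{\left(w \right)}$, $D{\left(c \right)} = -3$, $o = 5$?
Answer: $945$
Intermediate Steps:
$U{\left(M \right)} = M$
$s{\left(w,H \right)} = 32$ ($s{\left(w,H \right)} = 4 \left(5 - -3\right) = 4 \left(5 + 3\right) = 4 \cdot 8 = 32$)
$\left(\left(s{\left(0,4 \right)} + 4\right) - 21\right) 63 = \left(\left(32 + 4\right) - 21\right) 63 = \left(36 - 21\right) 63 = 15 \cdot 63 = 945$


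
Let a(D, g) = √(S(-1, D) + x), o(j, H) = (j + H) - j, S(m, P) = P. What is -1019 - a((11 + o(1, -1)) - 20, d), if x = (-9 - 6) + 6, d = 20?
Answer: -1019 - I*√19 ≈ -1019.0 - 4.3589*I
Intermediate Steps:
o(j, H) = H (o(j, H) = (H + j) - j = H)
x = -9 (x = -15 + 6 = -9)
a(D, g) = √(-9 + D) (a(D, g) = √(D - 9) = √(-9 + D))
-1019 - a((11 + o(1, -1)) - 20, d) = -1019 - √(-9 + ((11 - 1) - 20)) = -1019 - √(-9 + (10 - 20)) = -1019 - √(-9 - 10) = -1019 - √(-19) = -1019 - I*√19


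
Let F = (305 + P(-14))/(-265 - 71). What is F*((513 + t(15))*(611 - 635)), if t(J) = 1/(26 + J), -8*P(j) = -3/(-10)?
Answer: 256583249/22960 ≈ 11175.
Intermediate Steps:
P(j) = -3/80 (P(j) = -(-3)/(8*(-10)) = -(-3)*(-1)/(8*10) = -⅛*3/10 = -3/80)
F = -24397/26880 (F = (305 - 3/80)/(-265 - 71) = (24397/80)/(-336) = (24397/80)*(-1/336) = -24397/26880 ≈ -0.90763)
F*((513 + t(15))*(611 - 635)) = -24397*(513 + 1/(26 + 15))*(611 - 635)/26880 = -24397*(513 + 1/41)*(-24)/26880 = -256583249*(-24)/551040 = -24397/26880*(-504816/41) = 256583249/22960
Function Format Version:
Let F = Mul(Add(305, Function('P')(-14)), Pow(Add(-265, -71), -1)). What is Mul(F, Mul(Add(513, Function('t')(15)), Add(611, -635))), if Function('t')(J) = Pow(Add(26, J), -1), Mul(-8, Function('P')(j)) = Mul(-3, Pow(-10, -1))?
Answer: Rational(256583249, 22960) ≈ 11175.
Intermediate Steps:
Function('P')(j) = Rational(-3, 80) (Function('P')(j) = Mul(Rational(-1, 8), Mul(-3, Pow(-10, -1))) = Mul(Rational(-1, 8), Mul(-3, Rational(-1, 10))) = Mul(Rational(-1, 8), Rational(3, 10)) = Rational(-3, 80))
F = Rational(-24397, 26880) (F = Mul(Add(305, Rational(-3, 80)), Pow(Add(-265, -71), -1)) = Mul(Rational(24397, 80), Pow(-336, -1)) = Mul(Rational(24397, 80), Rational(-1, 336)) = Rational(-24397, 26880) ≈ -0.90763)
Mul(F, Mul(Add(513, Function('t')(15)), Add(611, -635))) = Mul(Rational(-24397, 26880), Mul(Add(513, Pow(Add(26, 15), -1)), Add(611, -635))) = Mul(Rational(-24397, 26880), Mul(Add(513, Pow(41, -1)), -24)) = Mul(Rational(-24397, 26880), Mul(Add(513, Rational(1, 41)), -24)) = Mul(Rational(-24397, 26880), Mul(Rational(21034, 41), -24)) = Mul(Rational(-24397, 26880), Rational(-504816, 41)) = Rational(256583249, 22960)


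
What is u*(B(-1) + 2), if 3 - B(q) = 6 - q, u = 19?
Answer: -38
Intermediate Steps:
B(q) = -3 + q (B(q) = 3 - (6 - q) = 3 + (-6 + q) = -3 + q)
u*(B(-1) + 2) = 19*((-3 - 1) + 2) = 19*(-4 + 2) = 19*(-2) = -38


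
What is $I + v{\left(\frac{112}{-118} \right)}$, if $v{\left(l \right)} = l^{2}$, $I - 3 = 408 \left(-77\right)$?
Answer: $- \frac{109345517}{3481} \approx -31412.0$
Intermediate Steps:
$I = -31413$ ($I = 3 + 408 \left(-77\right) = 3 - 31416 = -31413$)
$I + v{\left(\frac{112}{-118} \right)} = -31413 + \left(\frac{112}{-118}\right)^{2} = -31413 + \left(112 \left(- \frac{1}{118}\right)\right)^{2} = -31413 + \left(- \frac{56}{59}\right)^{2} = -31413 + \frac{3136}{3481} = - \frac{109345517}{3481}$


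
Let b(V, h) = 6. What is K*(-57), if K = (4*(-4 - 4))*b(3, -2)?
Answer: 10944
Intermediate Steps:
K = -192 (K = (4*(-4 - 4))*6 = (4*(-8))*6 = -32*6 = -192)
K*(-57) = -192*(-57) = 10944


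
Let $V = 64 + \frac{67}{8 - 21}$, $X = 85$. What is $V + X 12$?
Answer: $\frac{14025}{13} \approx 1078.8$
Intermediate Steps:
$V = \frac{765}{13}$ ($V = 64 + \frac{67}{8 - 21} = 64 + \frac{67}{-13} = 64 + 67 \left(- \frac{1}{13}\right) = 64 - \frac{67}{13} = \frac{765}{13} \approx 58.846$)
$V + X 12 = \frac{765}{13} + 85 \cdot 12 = \frac{765}{13} + 1020 = \frac{14025}{13}$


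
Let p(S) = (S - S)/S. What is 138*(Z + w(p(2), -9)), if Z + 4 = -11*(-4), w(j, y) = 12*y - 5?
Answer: -10074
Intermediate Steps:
p(S) = 0 (p(S) = 0/S = 0)
w(j, y) = -5 + 12*y
Z = 40 (Z = -4 - 11*(-4) = -4 + 44 = 40)
138*(Z + w(p(2), -9)) = 138*(40 + (-5 + 12*(-9))) = 138*(40 + (-5 - 108)) = 138*(40 - 113) = 138*(-73) = -10074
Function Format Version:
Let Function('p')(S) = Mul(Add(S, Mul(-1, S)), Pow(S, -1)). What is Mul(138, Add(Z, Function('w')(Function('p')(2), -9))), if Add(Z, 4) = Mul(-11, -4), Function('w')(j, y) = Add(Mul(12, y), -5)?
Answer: -10074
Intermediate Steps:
Function('p')(S) = 0 (Function('p')(S) = Mul(0, Pow(S, -1)) = 0)
Function('w')(j, y) = Add(-5, Mul(12, y))
Z = 40 (Z = Add(-4, Mul(-11, -4)) = Add(-4, 44) = 40)
Mul(138, Add(Z, Function('w')(Function('p')(2), -9))) = Mul(138, Add(40, Add(-5, Mul(12, -9)))) = Mul(138, Add(40, Add(-5, -108))) = Mul(138, Add(40, -113)) = Mul(138, -73) = -10074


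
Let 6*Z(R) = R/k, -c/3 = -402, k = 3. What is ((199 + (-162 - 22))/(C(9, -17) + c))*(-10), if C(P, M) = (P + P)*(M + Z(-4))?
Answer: -75/448 ≈ -0.16741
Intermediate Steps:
c = 1206 (c = -3*(-402) = 1206)
Z(R) = R/18 (Z(R) = (R/3)/6 = R/18)
C(P, M) = 2*P*(-2/9 + M) (C(P, M) = (P + P)*(M + (1/18)*(-4)) = (2*P)*(M - 2/9) = (2*P)*(-2/9 + M) = 2*P*(-2/9 + M))
((199 + (-162 - 22))/(C(9, -17) + c))*(-10) = ((199 + (-162 - 22))/((2/9)*9*(-2 + 9*(-17)) + 1206))*(-10) = ((199 - 184)/((2/9)*9*(-2 - 153) + 1206))*(-10) = (15/((2/9)*9*(-155) + 1206))*(-10) = (15/(-310 + 1206))*(-10) = (15/896)*(-10) = -75/448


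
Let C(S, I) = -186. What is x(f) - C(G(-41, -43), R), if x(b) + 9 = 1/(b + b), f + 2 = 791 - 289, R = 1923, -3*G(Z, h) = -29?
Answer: 177001/1000 ≈ 177.00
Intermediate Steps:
G(Z, h) = 29/3 (G(Z, h) = -⅓*(-29) = 29/3)
f = 500 (f = -2 + (791 - 289) = -2 + 502 = 500)
x(b) = -9 + 1/(2*b) (x(b) = -9 + 1/(b + b) = -9 + 1/(2*b))
x(f) - C(G(-41, -43), R) = (-9 + (½)/500) - 1*(-186) = (-9 + (½)*(1/500)) + 186 = (-9 + 1/1000) + 186 = -8999/1000 + 186 = 177001/1000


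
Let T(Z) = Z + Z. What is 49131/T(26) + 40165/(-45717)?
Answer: 2244033347/2377284 ≈ 943.95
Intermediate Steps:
T(Z) = 2*Z
49131/T(26) + 40165/(-45717) = 49131/((2*26)) + 40165/(-45717) = 49131/52 + 40165*(-1/45717) = 49131*(1/52) - 40165/45717 = 49131/52 - 40165/45717 = 2244033347/2377284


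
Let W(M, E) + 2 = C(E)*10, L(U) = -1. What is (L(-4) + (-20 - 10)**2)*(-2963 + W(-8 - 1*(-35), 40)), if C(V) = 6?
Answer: -2611595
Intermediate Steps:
W(M, E) = 58 (W(M, E) = -2 + 6*10 = -2 + 60 = 58)
(L(-4) + (-20 - 10)**2)*(-2963 + W(-8 - 1*(-35), 40)) = (-1 + (-20 - 10)**2)*(-2963 + 58) = (-1 + (-30)**2)*(-2905) = (-1 + 900)*(-2905) = 899*(-2905) = -2611595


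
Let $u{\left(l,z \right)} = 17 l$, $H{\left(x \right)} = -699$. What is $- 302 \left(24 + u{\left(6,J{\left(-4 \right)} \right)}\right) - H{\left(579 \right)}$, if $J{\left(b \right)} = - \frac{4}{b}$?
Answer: $-37353$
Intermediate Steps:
$- 302 \left(24 + u{\left(6,J{\left(-4 \right)} \right)}\right) - H{\left(579 \right)} = - 302 \left(24 + 17 \cdot 6\right) - -699 = - 302 \left(24 + 102\right) + 699 = \left(-302\right) 126 + 699 = -38052 + 699 = -37353$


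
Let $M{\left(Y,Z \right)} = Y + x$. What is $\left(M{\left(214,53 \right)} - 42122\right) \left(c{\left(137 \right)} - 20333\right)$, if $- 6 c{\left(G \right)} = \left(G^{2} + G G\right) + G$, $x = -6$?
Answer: $\frac{3346267061}{3} \approx 1.1154 \cdot 10^{9}$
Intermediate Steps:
$M{\left(Y,Z \right)} = -6 + Y$ ($M{\left(Y,Z \right)} = Y - 6 = -6 + Y$)
$c{\left(G \right)} = - \frac{G^{2}}{3} - \frac{G}{6}$ ($c{\left(G \right)} = - \frac{\left(G^{2} + G G\right) + G}{6} = - \frac{\left(G^{2} + G^{2}\right) + G}{6} = - \frac{2 G^{2} + G}{6} = - \frac{G + 2 G^{2}}{6} = - \frac{G^{2}}{3} - \frac{G}{6}$)
$\left(M{\left(214,53 \right)} - 42122\right) \left(c{\left(137 \right)} - 20333\right) = \left(\left(-6 + 214\right) - 42122\right) \left(\left(- \frac{1}{6}\right) 137 \left(1 + 2 \cdot 137\right) - 20333\right) = \left(208 - 42122\right) \left(\left(- \frac{1}{6}\right) 137 \left(1 + 274\right) - 20333\right) = - 41914 \left(\left(- \frac{1}{6}\right) 137 \cdot 275 - 20333\right) = - 41914 \left(- \frac{37675}{6} - 20333\right) = \left(-41914\right) \left(- \frac{159673}{6}\right) = \frac{3346267061}{3}$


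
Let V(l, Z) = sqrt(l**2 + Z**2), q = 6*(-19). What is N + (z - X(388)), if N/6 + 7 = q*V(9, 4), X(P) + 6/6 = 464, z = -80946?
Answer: -81451 - 684*sqrt(97) ≈ -88188.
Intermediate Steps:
X(P) = 463 (X(P) = -1 + 464 = 463)
q = -114
V(l, Z) = sqrt(Z**2 + l**2)
N = -42 - 684*sqrt(97) (N = -42 + 6*(-114*sqrt(4**2 + 9**2)) = -42 + 6*(-114*sqrt(16 + 81)) = -42 + 6*(-114*sqrt(97)) = -42 - 684*sqrt(97) ≈ -6778.6)
N + (z - X(388)) = (-42 - 684*sqrt(97)) + (-80946 - 1*463) = (-42 - 684*sqrt(97)) + (-80946 - 463) = (-42 - 684*sqrt(97)) - 81409 = -81451 - 684*sqrt(97)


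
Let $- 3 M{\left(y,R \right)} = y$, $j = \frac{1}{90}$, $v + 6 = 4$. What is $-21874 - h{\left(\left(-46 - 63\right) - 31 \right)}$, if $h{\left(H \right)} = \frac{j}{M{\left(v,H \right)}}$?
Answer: $- \frac{1312441}{60} \approx -21874.0$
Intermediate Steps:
$v = -2$ ($v = -6 + 4 = -2$)
$j = \frac{1}{90} \approx 0.011111$
$M{\left(y,R \right)} = - \frac{y}{3}$
$h{\left(H \right)} = \frac{1}{60}$ ($h{\left(H \right)} = \frac{1}{90 \left(\left(- \frac{1}{3}\right) \left(-2\right)\right)} = \frac{1}{90 \cdot \frac{2}{3}} = \frac{1}{90} \cdot \frac{3}{2} = \frac{1}{60}$)
$-21874 - h{\left(\left(-46 - 63\right) - 31 \right)} = -21874 - \frac{1}{60} = - \frac{1312441}{60}$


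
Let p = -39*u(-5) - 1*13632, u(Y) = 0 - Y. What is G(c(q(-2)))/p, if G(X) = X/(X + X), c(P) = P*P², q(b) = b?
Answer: -1/27654 ≈ -3.6161e-5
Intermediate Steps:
u(Y) = -Y
c(P) = P³
G(X) = ½ (G(X) = X/((2*X)) = X*(1/(2*X)) = ½)
p = -13827 (p = -(-39)*(-5) - 1*13632 = -39*5 - 13632 = -195 - 13632 = -13827)
G(c(q(-2)))/p = (½)/(-13827) = (½)*(-1/13827) = -1/27654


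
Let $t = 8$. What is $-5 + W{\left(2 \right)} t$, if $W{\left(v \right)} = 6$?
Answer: $43$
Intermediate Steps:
$-5 + W{\left(2 \right)} t = -5 + 6 \cdot 8 = -5 + 48 = 43$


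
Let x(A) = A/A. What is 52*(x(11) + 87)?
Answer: 4576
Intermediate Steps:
x(A) = 1
52*(x(11) + 87) = 52*(1 + 87) = 52*88 = 4576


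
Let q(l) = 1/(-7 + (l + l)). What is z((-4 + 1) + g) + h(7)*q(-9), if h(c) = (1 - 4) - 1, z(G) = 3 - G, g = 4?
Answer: 54/25 ≈ 2.1600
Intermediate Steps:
q(l) = 1/(-7 + 2*l)
h(c) = -4 (h(c) = -3 - 1 = -4)
z((-4 + 1) + g) + h(7)*q(-9) = (3 - ((-4 + 1) + 4)) - 4/(-7 + 2*(-9)) = (3 - (-3 + 4)) - 4/(-7 - 18) = (3 - 1*1) - 4/(-25) = (3 - 1) - 4*(-1/25) = 2 + 4/25 = 54/25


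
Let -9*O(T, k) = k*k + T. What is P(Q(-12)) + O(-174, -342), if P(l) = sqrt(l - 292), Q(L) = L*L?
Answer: -38930/3 + 2*I*sqrt(37) ≈ -12977.0 + 12.166*I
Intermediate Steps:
Q(L) = L**2
O(T, k) = -T/9 - k**2/9 (O(T, k) = -(k*k + T)/9 = -(k**2 + T)/9 = -(T + k**2)/9 = -T/9 - k**2/9)
P(l) = sqrt(-292 + l)
P(Q(-12)) + O(-174, -342) = sqrt(-292 + (-12)**2) + (-1/9*(-174) - 1/9*(-342)**2) = sqrt(-292 + 144) + (58/3 - 1/9*116964) = sqrt(-148) + (58/3 - 12996) = 2*I*sqrt(37) - 38930/3 = -38930/3 + 2*I*sqrt(37)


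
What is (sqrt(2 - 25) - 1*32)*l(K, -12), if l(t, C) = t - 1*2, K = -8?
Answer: 320 - 10*I*sqrt(23) ≈ 320.0 - 47.958*I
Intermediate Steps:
l(t, C) = -2 + t (l(t, C) = t - 2 = -2 + t)
(sqrt(2 - 25) - 1*32)*l(K, -12) = (sqrt(2 - 25) - 1*32)*(-2 - 8) = (sqrt(-23) - 32)*(-10) = (I*sqrt(23) - 32)*(-10) = (-32 + I*sqrt(23))*(-10) = 320 - 10*I*sqrt(23)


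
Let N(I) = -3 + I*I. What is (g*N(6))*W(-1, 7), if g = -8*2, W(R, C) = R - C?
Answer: 4224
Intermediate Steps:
N(I) = -3 + I²
g = -16
(g*N(6))*W(-1, 7) = (-16*(-3 + 6²))*(-1 - 1*7) = (-16*(-3 + 36))*(-1 - 7) = -16*33*(-8) = -528*(-8) = 4224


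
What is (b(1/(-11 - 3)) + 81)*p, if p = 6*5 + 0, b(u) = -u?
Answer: 17025/7 ≈ 2432.1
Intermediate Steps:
p = 30 (p = 30 + 0 = 30)
(b(1/(-11 - 3)) + 81)*p = (-1/(-11 - 3) + 81)*30 = (-1/(-14) + 81)*30 = (-1*(-1/14) + 81)*30 = (1/14 + 81)*30 = (1135/14)*30 = 17025/7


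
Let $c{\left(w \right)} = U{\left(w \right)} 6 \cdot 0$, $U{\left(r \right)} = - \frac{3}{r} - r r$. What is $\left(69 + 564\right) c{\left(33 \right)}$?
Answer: $0$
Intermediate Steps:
$U{\left(r \right)} = - r^{2} - \frac{3}{r}$ ($U{\left(r \right)} = - \frac{3}{r} - r^{2} = - r^{2} - \frac{3}{r}$)
$c{\left(w \right)} = 0$ ($c{\left(w \right)} = \frac{-3 - w^{3}}{w} 6 \cdot 0 = \frac{6 \left(-3 - w^{3}\right)}{w} 0 = 0$)
$\left(69 + 564\right) c{\left(33 \right)} = \left(69 + 564\right) 0 = 633 \cdot 0 = 0$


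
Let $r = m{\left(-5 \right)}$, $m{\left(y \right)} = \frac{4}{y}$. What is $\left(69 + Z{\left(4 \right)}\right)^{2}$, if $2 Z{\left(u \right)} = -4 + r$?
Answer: $\frac{110889}{25} \approx 4435.6$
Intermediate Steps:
$r = - \frac{4}{5}$ ($r = \frac{4}{-5} = 4 \left(- \frac{1}{5}\right) = - \frac{4}{5} \approx -0.8$)
$Z{\left(u \right)} = - \frac{12}{5}$ ($Z{\left(u \right)} = \frac{-4 - \frac{4}{5}}{2} = \frac{1}{2} \left(- \frac{24}{5}\right) = - \frac{12}{5}$)
$\left(69 + Z{\left(4 \right)}\right)^{2} = \left(69 - \frac{12}{5}\right)^{2} = \left(\frac{333}{5}\right)^{2} = \frac{110889}{25}$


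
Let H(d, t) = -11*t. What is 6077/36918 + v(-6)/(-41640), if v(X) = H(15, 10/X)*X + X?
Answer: 5361016/32026365 ≈ 0.16739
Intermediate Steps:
v(X) = -110 + X (v(X) = (-110/X)*X + X = -110 + X)
6077/36918 + v(-6)/(-41640) = 6077/36918 + (-110 - 6)/(-41640) = 6077*(1/36918) - 116*(-1/41640) = 6077/36918 + 29/10410 = 5361016/32026365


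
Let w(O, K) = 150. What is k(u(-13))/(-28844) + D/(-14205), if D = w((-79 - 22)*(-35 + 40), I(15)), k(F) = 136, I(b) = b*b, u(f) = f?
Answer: -104308/6828817 ≈ -0.015275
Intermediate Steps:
I(b) = b²
D = 150
k(u(-13))/(-28844) + D/(-14205) = 136/(-28844) + 150/(-14205) = 136*(-1/28844) + 150*(-1/14205) = -34/7211 - 10/947 = -104308/6828817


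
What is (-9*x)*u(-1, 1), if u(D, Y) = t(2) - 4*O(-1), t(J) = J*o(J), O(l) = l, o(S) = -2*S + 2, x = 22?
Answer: 0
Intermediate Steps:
o(S) = 2 - 2*S
t(J) = J*(2 - 2*J)
u(D, Y) = 0 (u(D, Y) = 2*2*(1 - 1*2) - 4*(-1) = 2*2*(1 - 2) + 4 = 2*2*(-1) + 4 = -4 + 4 = 0)
(-9*x)*u(-1, 1) = -9*22*0 = -198*0 = 0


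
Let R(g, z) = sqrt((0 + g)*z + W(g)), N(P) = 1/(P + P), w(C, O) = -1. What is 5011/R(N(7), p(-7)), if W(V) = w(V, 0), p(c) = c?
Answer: -5011*I*sqrt(6)/3 ≈ -4091.5*I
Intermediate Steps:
N(P) = 1/(2*P)
W(V) = -1
R(g, z) = sqrt(-1 + g*z) (R(g, z) = sqrt((0 + g)*z - 1) = sqrt(g*z - 1) = sqrt(-1 + g*z))
5011/R(N(7), p(-7)) = 5011/(sqrt(-1 + ((1/2)/7)*(-7))) = 5011/(sqrt(-1 + ((1/2)*(1/7))*(-7))) = 5011/(sqrt(-1 + (1/14)*(-7))) = 5011/(sqrt(-1 - 1/2)) = 5011/(sqrt(-3/2)) = 5011/((I*sqrt(6)/2)) = 5011*(-I*sqrt(6)/3) = -5011*I*sqrt(6)/3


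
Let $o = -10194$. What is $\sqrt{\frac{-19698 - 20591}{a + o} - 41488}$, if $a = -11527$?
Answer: $\frac{i \sqrt{19573239662039}}{21721} \approx 203.68 i$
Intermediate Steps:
$\sqrt{\frac{-19698 - 20591}{a + o} - 41488} = \sqrt{\frac{-19698 - 20591}{-11527 - 10194} - 41488} = \sqrt{- \frac{40289}{-21721} - 41488} = \sqrt{\left(-40289\right) \left(- \frac{1}{21721}\right) - 41488} = \sqrt{\frac{40289}{21721} - 41488} = \sqrt{- \frac{901120559}{21721}} = \frac{i \sqrt{19573239662039}}{21721}$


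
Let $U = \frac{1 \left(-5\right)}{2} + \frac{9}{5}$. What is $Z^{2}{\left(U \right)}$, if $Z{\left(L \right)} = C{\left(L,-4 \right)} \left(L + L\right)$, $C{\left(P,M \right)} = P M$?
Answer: $\frac{9604}{625} \approx 15.366$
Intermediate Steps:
$C{\left(P,M \right)} = M P$
$U = - \frac{7}{10}$ ($U = \left(-5\right) \frac{1}{2} + 9 \cdot \frac{1}{5} = - \frac{5}{2} + \frac{9}{5} = - \frac{7}{10} \approx -0.7$)
$Z{\left(L \right)} = - 8 L^{2}$ ($Z{\left(L \right)} = - 4 L \left(L + L\right) = - 4 L 2 L = - 8 L^{2}$)
$Z^{2}{\left(U \right)} = \left(- 8 \left(- \frac{7}{10}\right)^{2}\right)^{2} = \left(\left(-8\right) \frac{49}{100}\right)^{2} = \left(- \frac{98}{25}\right)^{2} = \frac{9604}{625}$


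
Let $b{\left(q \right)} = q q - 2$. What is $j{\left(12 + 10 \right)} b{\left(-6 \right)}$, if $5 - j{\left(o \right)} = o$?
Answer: $-578$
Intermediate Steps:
$j{\left(o \right)} = 5 - o$
$b{\left(q \right)} = -2 + q^{2}$ ($b{\left(q \right)} = q^{2} - 2 = -2 + q^{2}$)
$j{\left(12 + 10 \right)} b{\left(-6 \right)} = \left(5 - \left(12 + 10\right)\right) \left(-2 + \left(-6\right)^{2}\right) = \left(5 - 22\right) \left(-2 + 36\right) = \left(5 - 22\right) 34 = \left(-17\right) 34 = -578$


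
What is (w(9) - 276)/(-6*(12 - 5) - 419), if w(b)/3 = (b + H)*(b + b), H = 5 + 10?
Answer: -1020/461 ≈ -2.2126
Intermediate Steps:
H = 15
w(b) = 6*b*(15 + b) (w(b) = 3*((b + 15)*(b + b)) = 3*((15 + b)*(2*b)) = 3*(2*b*(15 + b)) = 6*b*(15 + b))
(w(9) - 276)/(-6*(12 - 5) - 419) = (6*9*(15 + 9) - 276)/(-6*(12 - 5) - 419) = (6*9*24 - 276)/(-6*7 - 419) = (1296 - 276)/(-42 - 419) = 1020/(-461) = 1020*(-1/461) = -1020/461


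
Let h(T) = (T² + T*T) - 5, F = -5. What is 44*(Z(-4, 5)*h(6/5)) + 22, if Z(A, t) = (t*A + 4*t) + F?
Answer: 2442/5 ≈ 488.40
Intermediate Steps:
Z(A, t) = -5 + 4*t + A*t (Z(A, t) = (t*A + 4*t) - 5 = (A*t + 4*t) - 5 = (4*t + A*t) - 5 = -5 + 4*t + A*t)
h(T) = -5 + 2*T² (h(T) = (T² + T²) - 5 = 2*T² - 5 = -5 + 2*T²)
44*(Z(-4, 5)*h(6/5)) + 22 = 44*((-5 + 4*5 - 4*5)*(-5 + 2*(6/5)²)) + 22 = 44*((-5 + 20 - 20)*(-5 + 2*(6*(⅕))²)) + 22 = 44*(-5*(-5 + 2*(6/5)²)) + 22 = 44*(-5*(-5 + 2*(36/25))) + 22 = 44*(-5*(-5 + 72/25)) + 22 = 44*(-5*(-53/25)) + 22 = 44*(53/5) + 22 = 2332/5 + 22 = 2442/5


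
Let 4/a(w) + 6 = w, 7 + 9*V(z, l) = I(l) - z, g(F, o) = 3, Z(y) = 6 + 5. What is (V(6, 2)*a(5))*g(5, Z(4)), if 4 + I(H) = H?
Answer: 20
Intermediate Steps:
Z(y) = 11
I(H) = -4 + H
V(z, l) = -11/9 - z/9 + l/9 (V(z, l) = -7/9 + ((-4 + l) - z)/9 = -7/9 + (-4 + l - z)/9 = -7/9 + (-4/9 - z/9 + l/9) = -11/9 - z/9 + l/9)
a(w) = 4/(-6 + w)
(V(6, 2)*a(5))*g(5, Z(4)) = ((-11/9 - ⅑*6 + (⅑)*2)*(4/(-6 + 5)))*3 = ((-11/9 - ⅔ + 2/9)*(4/(-1)))*3 = -20*(-1)/3*3 = -5/3*(-4)*3 = (20/3)*3 = 20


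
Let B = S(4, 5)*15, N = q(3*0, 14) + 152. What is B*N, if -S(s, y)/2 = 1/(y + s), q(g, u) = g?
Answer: -1520/3 ≈ -506.67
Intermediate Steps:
S(s, y) = -2/(s + y) (S(s, y) = -2/(y + s) = -2/(s + y))
N = 152 (N = 3*0 + 152 = 0 + 152 = 152)
B = -10/3 (B = -2/(4 + 5)*15 = -2/9*15 = -10/3 ≈ -3.3333)
B*N = -10/3*152 = -1520/3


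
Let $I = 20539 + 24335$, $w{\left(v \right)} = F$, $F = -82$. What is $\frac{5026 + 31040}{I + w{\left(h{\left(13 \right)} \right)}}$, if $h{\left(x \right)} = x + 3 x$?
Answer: $\frac{18033}{22396} \approx 0.80519$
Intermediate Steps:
$h{\left(x \right)} = 4 x$
$w{\left(v \right)} = -82$
$I = 44874$
$\frac{5026 + 31040}{I + w{\left(h{\left(13 \right)} \right)}} = \frac{5026 + 31040}{44874 - 82} = \frac{36066}{44792} = 36066 \cdot \frac{1}{44792} = \frac{18033}{22396}$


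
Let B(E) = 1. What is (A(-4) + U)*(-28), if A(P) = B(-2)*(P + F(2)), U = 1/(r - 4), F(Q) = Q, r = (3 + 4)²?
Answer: 2492/45 ≈ 55.378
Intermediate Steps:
r = 49 (r = 7² = 49)
U = 1/45 (U = 1/(49 - 4) = 1/45 ≈ 0.022222)
A(P) = 2 + P (A(P) = 1*(P + 2) = 1*(2 + P) = 2 + P)
(A(-4) + U)*(-28) = ((2 - 4) + 1/45)*(-28) = (-2 + 1/45)*(-28) = -89/45*(-28) = 2492/45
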